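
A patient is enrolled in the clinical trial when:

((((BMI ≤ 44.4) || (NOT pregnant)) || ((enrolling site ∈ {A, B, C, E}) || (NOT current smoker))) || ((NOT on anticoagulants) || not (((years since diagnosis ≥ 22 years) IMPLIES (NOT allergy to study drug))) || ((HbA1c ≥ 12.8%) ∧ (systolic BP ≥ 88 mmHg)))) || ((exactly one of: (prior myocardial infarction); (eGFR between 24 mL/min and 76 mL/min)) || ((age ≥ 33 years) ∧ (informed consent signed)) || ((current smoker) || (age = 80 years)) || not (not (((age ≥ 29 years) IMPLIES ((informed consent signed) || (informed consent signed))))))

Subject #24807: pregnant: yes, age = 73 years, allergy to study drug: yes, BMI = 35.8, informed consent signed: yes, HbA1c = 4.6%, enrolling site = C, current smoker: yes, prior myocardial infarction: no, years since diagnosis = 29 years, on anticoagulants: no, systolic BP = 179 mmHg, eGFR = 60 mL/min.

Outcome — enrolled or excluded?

Atomic conditions:
  BMI ≤ 44.4: 35.8 ≤ 44.4 is true
  NOT pregnant: yes → false
  enrolling site ∈ {A, B, C, E}: C is in the set → true
  NOT current smoker: yes → false
  NOT on anticoagulants: no → true
  years since diagnosis ≥ 22 years: 29 ≥ 22 is true
  NOT allergy to study drug: yes → false
  HbA1c ≥ 12.8%: 4.6 ≥ 12.8 is false
  systolic BP ≥ 88 mmHg: 179 ≥ 88 is true
  prior myocardial infarction: no → false
  eGFR between 24 mL/min and 76 mL/min: 60 in [24, 76] is true
  age ≥ 33 years: 73 ≥ 33 is true
  informed consent signed: yes → true
  current smoker: yes → true
  age = 80 years: 73 == 80 is false
  age ≥ 29 years: 73 ≥ 29 is true
Combine:
[1.1.1] true OR false = true
[1.1.2] true OR false = true
[1.1] true OR true = true
[1.2.2.1] true → false = false
[1.2.2] NOT false = true
[1.2.3] false AND true = false
[1.2] true OR true OR false = true
[1] true OR true = true
[2.1] exactly-one(false, true) = true
[2.2] true AND true = true
[2.3] true OR false = true
[2.4.1.1.2] true OR true = true
[2.4.1.1] true → true = true
[2.4.1] NOT true = false
[2.4] NOT false = true
[2] true OR true OR true OR true = true
[root] true OR true = true
Overall: true → enrolled

Enrolled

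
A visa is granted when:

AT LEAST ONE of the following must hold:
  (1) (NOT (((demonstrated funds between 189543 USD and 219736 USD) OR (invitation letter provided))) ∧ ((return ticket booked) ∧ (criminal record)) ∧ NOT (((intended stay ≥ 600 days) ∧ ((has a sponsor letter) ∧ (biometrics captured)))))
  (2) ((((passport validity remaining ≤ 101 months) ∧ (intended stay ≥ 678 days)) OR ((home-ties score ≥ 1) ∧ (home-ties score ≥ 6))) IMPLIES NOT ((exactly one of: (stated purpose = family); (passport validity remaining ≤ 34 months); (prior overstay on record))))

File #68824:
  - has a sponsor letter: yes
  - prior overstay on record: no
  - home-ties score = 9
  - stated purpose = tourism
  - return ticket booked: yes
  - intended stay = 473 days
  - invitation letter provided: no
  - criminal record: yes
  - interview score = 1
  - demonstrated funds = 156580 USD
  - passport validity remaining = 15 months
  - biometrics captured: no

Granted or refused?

Granted

Atomic conditions:
  demonstrated funds between 189543 USD and 219736 USD: 156580 in [189543, 219736] is false
  invitation letter provided: no → false
  return ticket booked: yes → true
  criminal record: yes → true
  intended stay ≥ 600 days: 473 ≥ 600 is false
  has a sponsor letter: yes → true
  biometrics captured: no → false
  passport validity remaining ≤ 101 months: 15 ≤ 101 is true
  intended stay ≥ 678 days: 473 ≥ 678 is false
  home-ties score ≥ 1: 9 ≥ 1 is true
  home-ties score ≥ 6: 9 ≥ 6 is true
  stated purpose = family: tourism == family is false
  passport validity remaining ≤ 34 months: 15 ≤ 34 is true
  prior overstay on record: no → false
Combine:
[1.1.1] false OR false = false
[1.1] NOT false = true
[1.2] true AND true = true
[1.3.1.2] true AND false = false
[1.3.1] false AND false = false
[1.3] NOT false = true
[1] true AND true AND true = true
[2.1.1] true AND false = false
[2.1.2] true AND true = true
[2.1] false OR true = true
[2.2.1] exactly-one(false, true, false) = true
[2.2] NOT true = false
[2] true → false = false
[root] true OR false = true
Overall: true → granted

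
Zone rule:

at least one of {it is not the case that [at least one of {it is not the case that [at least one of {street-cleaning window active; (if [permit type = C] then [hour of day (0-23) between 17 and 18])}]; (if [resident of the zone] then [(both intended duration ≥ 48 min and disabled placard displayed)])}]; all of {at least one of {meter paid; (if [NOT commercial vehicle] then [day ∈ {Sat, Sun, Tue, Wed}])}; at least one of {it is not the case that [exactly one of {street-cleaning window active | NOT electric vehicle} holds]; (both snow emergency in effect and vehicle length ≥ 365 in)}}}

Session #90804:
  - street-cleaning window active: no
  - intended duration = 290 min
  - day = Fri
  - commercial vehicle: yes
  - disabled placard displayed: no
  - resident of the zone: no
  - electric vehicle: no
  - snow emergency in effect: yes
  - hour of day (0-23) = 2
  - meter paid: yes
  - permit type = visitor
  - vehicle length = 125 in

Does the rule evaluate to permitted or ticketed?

Ticketed

Atomic conditions:
  street-cleaning window active: no → false
  permit type = C: visitor == C is false
  hour of day (0-23) between 17 and 18: 2 in [17, 18] is false
  resident of the zone: no → false
  intended duration ≥ 48 min: 290 ≥ 48 is true
  disabled placard displayed: no → false
  meter paid: yes → true
  NOT commercial vehicle: yes → false
  day ∈ {Sat, Sun, Tue, Wed}: Fri is not in the set → false
  NOT electric vehicle: no → true
  snow emergency in effect: yes → true
  vehicle length ≥ 365 in: 125 ≥ 365 is false
Combine:
[1.1.1.1.2] false → false (antecedent false ⇒ implication holds) = true
[1.1.1.1] false OR true = true
[1.1.1] NOT true = false
[1.1.2.2] true AND false = false
[1.1.2] false → false (antecedent false ⇒ implication holds) = true
[1.1] false OR true = true
[1] NOT true = false
[2.1.2] false → false (antecedent false ⇒ implication holds) = true
[2.1] true OR true = true
[2.2.1.1] exactly-one(false, true) = true
[2.2.1] NOT true = false
[2.2.2] true AND false = false
[2.2] false OR false = false
[2] true AND false = false
[root] false OR false = false
Overall: false → ticketed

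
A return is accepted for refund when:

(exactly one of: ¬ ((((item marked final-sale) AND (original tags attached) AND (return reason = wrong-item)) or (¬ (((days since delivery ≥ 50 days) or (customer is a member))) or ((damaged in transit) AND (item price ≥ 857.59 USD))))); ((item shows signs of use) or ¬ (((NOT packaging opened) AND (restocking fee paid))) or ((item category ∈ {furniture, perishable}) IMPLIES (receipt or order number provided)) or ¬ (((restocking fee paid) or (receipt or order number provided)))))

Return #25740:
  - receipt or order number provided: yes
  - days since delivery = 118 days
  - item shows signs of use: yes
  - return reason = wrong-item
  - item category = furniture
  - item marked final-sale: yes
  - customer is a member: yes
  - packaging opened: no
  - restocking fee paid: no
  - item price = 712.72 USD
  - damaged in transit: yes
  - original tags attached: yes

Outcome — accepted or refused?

Atomic conditions:
  item marked final-sale: yes → true
  original tags attached: yes → true
  return reason = wrong-item: wrong-item == wrong-item is true
  days since delivery ≥ 50 days: 118 ≥ 50 is true
  customer is a member: yes → true
  damaged in transit: yes → true
  item price ≥ 857.59 USD: 712.72 ≥ 857.59 is false
  item shows signs of use: yes → true
  NOT packaging opened: no → true
  restocking fee paid: no → false
  item category ∈ {furniture, perishable}: furniture is in the set → true
  receipt or order number provided: yes → true
Combine:
[1.1.1] true AND true AND true = true
[1.1.2.1.1] true OR true = true
[1.1.2.1] NOT true = false
[1.1.2.2] true AND false = false
[1.1.2] false OR false = false
[1.1] true OR false = true
[1] NOT true = false
[2.2.1] true AND false = false
[2.2] NOT false = true
[2.3] true → true = true
[2.4.1] false OR true = true
[2.4] NOT true = false
[2] true OR true OR true OR false = true
[root] exactly-one(false, true) = true
Overall: true → accepted

Accepted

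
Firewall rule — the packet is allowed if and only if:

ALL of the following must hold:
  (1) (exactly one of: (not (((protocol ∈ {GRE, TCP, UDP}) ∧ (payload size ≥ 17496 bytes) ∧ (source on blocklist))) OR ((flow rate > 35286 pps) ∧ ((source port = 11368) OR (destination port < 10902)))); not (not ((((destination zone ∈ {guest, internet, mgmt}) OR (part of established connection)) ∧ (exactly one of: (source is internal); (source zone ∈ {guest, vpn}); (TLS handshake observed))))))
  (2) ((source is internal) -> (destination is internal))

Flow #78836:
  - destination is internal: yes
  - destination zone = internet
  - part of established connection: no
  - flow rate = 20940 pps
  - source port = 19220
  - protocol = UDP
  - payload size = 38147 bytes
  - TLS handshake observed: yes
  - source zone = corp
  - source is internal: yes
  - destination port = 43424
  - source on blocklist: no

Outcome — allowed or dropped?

Atomic conditions:
  protocol ∈ {GRE, TCP, UDP}: UDP is in the set → true
  payload size ≥ 17496 bytes: 38147 ≥ 17496 is true
  source on blocklist: no → false
  flow rate > 35286 pps: 20940 > 35286 is false
  source port = 11368: 19220 == 11368 is false
  destination port < 10902: 43424 < 10902 is false
  destination zone ∈ {guest, internet, mgmt}: internet is in the set → true
  part of established connection: no → false
  source is internal: yes → true
  source zone ∈ {guest, vpn}: corp is not in the set → false
  TLS handshake observed: yes → true
  destination is internal: yes → true
Combine:
[1.1.1.1] true AND true AND false = false
[1.1.1] NOT false = true
[1.1.2.2] false OR false = false
[1.1.2] false AND false = false
[1.1] true OR false = true
[1.2.1.1.1] true OR false = true
[1.2.1.1.2] exactly-one(true, false, true) = false
[1.2.1.1] true AND false = false
[1.2.1] NOT false = true
[1.2] NOT true = false
[1] exactly-one(true, false) = true
[2] true → true = true
[root] true AND true = true
Overall: true → allowed

Allowed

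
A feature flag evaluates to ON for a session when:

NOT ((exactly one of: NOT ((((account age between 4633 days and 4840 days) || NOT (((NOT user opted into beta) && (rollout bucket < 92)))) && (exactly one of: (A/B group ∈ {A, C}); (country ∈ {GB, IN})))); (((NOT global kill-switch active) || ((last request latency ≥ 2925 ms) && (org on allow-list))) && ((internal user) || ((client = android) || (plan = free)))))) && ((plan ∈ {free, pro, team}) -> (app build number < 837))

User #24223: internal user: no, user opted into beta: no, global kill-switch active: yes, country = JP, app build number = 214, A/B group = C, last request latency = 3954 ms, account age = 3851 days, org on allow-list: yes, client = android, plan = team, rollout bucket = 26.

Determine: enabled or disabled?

Atomic conditions:
  account age between 4633 days and 4840 days: 3851 in [4633, 4840] is false
  NOT user opted into beta: no → true
  rollout bucket < 92: 26 < 92 is true
  A/B group ∈ {A, C}: C is in the set → true
  country ∈ {GB, IN}: JP is not in the set → false
  NOT global kill-switch active: yes → false
  last request latency ≥ 2925 ms: 3954 ≥ 2925 is true
  org on allow-list: yes → true
  internal user: no → false
  client = android: android == android is true
  plan = free: team == free is false
  plan ∈ {free, pro, team}: team is in the set → true
  app build number < 837: 214 < 837 is true
Combine:
[1.1.1.1.1.2.1] true AND true = true
[1.1.1.1.1.2] NOT true = false
[1.1.1.1.1] false OR false = false
[1.1.1.1.2] exactly-one(true, false) = true
[1.1.1.1] false AND true = false
[1.1.1] NOT false = true
[1.1.2.1.2] true AND true = true
[1.1.2.1] false OR true = true
[1.1.2.2.2] true OR false = true
[1.1.2.2] false OR true = true
[1.1.2] true AND true = true
[1.1] exactly-one(true, true) = false
[1] NOT false = true
[2] true → true = true
[root] true AND true = true
Overall: true → enabled

Enabled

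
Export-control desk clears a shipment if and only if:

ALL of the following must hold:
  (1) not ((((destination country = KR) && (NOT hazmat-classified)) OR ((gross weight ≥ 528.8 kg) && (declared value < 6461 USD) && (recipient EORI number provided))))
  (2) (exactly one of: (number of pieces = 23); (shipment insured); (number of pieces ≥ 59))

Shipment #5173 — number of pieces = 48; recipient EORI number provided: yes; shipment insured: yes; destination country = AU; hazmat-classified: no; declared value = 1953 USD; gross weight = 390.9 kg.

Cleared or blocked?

Cleared

Atomic conditions:
  destination country = KR: AU == KR is false
  NOT hazmat-classified: no → true
  gross weight ≥ 528.8 kg: 390.9 ≥ 528.8 is false
  declared value < 6461 USD: 1953 < 6461 is true
  recipient EORI number provided: yes → true
  number of pieces = 23: 48 == 23 is false
  shipment insured: yes → true
  number of pieces ≥ 59: 48 ≥ 59 is false
Combine:
[1.1.1] false AND true = false
[1.1.2] false AND true AND true = false
[1.1] false OR false = false
[1] NOT false = true
[2] exactly-one(false, true, false) = true
[root] true AND true = true
Overall: true → cleared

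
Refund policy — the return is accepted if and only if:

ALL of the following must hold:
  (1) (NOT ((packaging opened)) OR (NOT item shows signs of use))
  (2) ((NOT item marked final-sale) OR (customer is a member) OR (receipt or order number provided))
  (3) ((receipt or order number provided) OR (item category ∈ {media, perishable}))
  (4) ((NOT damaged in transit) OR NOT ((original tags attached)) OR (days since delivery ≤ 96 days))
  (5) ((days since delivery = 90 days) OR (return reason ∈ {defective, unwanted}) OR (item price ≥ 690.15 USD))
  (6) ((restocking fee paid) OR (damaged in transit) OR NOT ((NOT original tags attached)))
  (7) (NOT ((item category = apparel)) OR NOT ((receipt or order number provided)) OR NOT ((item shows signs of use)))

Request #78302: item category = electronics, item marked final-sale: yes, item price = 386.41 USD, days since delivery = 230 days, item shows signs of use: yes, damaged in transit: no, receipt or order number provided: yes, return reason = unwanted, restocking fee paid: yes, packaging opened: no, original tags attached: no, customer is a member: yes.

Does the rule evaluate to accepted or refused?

Atomic conditions:
  packaging opened: no → false
  NOT item shows signs of use: yes → false
  NOT item marked final-sale: yes → false
  customer is a member: yes → true
  receipt or order number provided: yes → true
  item category ∈ {media, perishable}: electronics is not in the set → false
  NOT damaged in transit: no → true
  original tags attached: no → false
  days since delivery ≤ 96 days: 230 ≤ 96 is false
  days since delivery = 90 days: 230 == 90 is false
  return reason ∈ {defective, unwanted}: unwanted is in the set → true
  item price ≥ 690.15 USD: 386.41 ≥ 690.15 is false
  restocking fee paid: yes → true
  damaged in transit: no → false
  NOT original tags attached: no → true
  item category = apparel: electronics == apparel is false
  item shows signs of use: yes → true
Combine:
[1.1] NOT false = true
[1] true OR false = true
[2] false OR true OR true = true
[3] true OR false = true
[4.2] NOT false = true
[4] true OR true OR false = true
[5] false OR true OR false = true
[6.3] NOT true = false
[6] true OR false OR false = true
[7.1] NOT false = true
[7.2] NOT true = false
[7.3] NOT true = false
[7] true OR false OR false = true
[root] true AND true AND true AND true AND true AND true AND true = true
Overall: true → accepted

Accepted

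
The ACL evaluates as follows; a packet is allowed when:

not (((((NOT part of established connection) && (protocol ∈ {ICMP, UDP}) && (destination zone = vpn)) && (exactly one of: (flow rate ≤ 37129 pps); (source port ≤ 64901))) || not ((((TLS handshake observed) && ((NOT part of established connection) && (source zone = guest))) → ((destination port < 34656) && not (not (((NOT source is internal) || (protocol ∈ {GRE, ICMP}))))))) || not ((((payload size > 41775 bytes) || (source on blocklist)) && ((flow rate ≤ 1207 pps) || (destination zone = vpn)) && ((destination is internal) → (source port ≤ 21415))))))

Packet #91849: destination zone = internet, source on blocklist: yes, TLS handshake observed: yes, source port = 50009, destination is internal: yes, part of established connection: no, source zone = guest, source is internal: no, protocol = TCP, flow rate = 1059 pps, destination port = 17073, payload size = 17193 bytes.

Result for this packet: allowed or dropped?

Dropped

Atomic conditions:
  NOT part of established connection: no → true
  protocol ∈ {ICMP, UDP}: TCP is not in the set → false
  destination zone = vpn: internet == vpn is false
  flow rate ≤ 37129 pps: 1059 ≤ 37129 is true
  source port ≤ 64901: 50009 ≤ 64901 is true
  TLS handshake observed: yes → true
  source zone = guest: guest == guest is true
  destination port < 34656: 17073 < 34656 is true
  NOT source is internal: no → true
  protocol ∈ {GRE, ICMP}: TCP is not in the set → false
  payload size > 41775 bytes: 17193 > 41775 is false
  source on blocklist: yes → true
  flow rate ≤ 1207 pps: 1059 ≤ 1207 is true
  destination is internal: yes → true
  source port ≤ 21415: 50009 ≤ 21415 is false
Combine:
[1.1.1] true AND false AND false = false
[1.1.2] exactly-one(true, true) = false
[1.1] false AND false = false
[1.2.1.1.2] true AND true = true
[1.2.1.1] true AND true = true
[1.2.1.2.2.1.1] true OR false = true
[1.2.1.2.2.1] NOT true = false
[1.2.1.2.2] NOT false = true
[1.2.1.2] true AND true = true
[1.2.1] true → true = true
[1.2] NOT true = false
[1.3.1.1] false OR true = true
[1.3.1.2] true OR false = true
[1.3.1.3] true → false = false
[1.3.1] true AND true AND false = false
[1.3] NOT false = true
[1] false OR false OR true = true
[root] NOT true = false
Overall: false → dropped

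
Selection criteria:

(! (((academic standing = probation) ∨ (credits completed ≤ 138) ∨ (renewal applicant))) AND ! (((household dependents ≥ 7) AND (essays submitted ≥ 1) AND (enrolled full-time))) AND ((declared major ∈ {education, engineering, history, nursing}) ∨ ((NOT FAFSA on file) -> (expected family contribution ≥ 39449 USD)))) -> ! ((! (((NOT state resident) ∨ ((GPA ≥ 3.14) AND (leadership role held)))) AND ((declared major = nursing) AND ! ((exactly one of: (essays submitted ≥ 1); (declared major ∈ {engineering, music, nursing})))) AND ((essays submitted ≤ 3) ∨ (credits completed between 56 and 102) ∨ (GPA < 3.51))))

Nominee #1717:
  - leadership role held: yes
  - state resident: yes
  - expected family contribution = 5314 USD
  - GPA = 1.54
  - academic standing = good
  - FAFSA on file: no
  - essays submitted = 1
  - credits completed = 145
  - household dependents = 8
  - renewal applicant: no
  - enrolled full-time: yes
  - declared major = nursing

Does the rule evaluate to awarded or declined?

Awarded

Atomic conditions:
  academic standing = probation: good == probation is false
  credits completed ≤ 138: 145 ≤ 138 is false
  renewal applicant: no → false
  household dependents ≥ 7: 8 ≥ 7 is true
  essays submitted ≥ 1: 1 ≥ 1 is true
  enrolled full-time: yes → true
  declared major ∈ {education, engineering, history, nursing}: nursing is in the set → true
  NOT FAFSA on file: no → true
  expected family contribution ≥ 39449 USD: 5314 ≥ 39449 is false
  NOT state resident: yes → false
  GPA ≥ 3.14: 1.54 ≥ 3.14 is false
  leadership role held: yes → true
  declared major = nursing: nursing == nursing is true
  declared major ∈ {engineering, music, nursing}: nursing is in the set → true
  essays submitted ≤ 3: 1 ≤ 3 is true
  credits completed between 56 and 102: 145 in [56, 102] is false
  GPA < 3.51: 1.54 < 3.51 is true
Combine:
[1.1.1] false OR false OR false = false
[1.1] NOT false = true
[1.2.1] true AND true AND true = true
[1.2] NOT true = false
[1.3.2] true → false = false
[1.3] true OR false = true
[1] true AND false AND true = false
[2.1.1.1.2] false AND true = false
[2.1.1.1] false OR false = false
[2.1.1] NOT false = true
[2.1.2.2.1] exactly-one(true, true) = false
[2.1.2.2] NOT false = true
[2.1.2] true AND true = true
[2.1.3] true OR false OR true = true
[2.1] true AND true AND true = true
[2] NOT true = false
[root] false → false (antecedent false ⇒ implication holds) = true
Overall: true → awarded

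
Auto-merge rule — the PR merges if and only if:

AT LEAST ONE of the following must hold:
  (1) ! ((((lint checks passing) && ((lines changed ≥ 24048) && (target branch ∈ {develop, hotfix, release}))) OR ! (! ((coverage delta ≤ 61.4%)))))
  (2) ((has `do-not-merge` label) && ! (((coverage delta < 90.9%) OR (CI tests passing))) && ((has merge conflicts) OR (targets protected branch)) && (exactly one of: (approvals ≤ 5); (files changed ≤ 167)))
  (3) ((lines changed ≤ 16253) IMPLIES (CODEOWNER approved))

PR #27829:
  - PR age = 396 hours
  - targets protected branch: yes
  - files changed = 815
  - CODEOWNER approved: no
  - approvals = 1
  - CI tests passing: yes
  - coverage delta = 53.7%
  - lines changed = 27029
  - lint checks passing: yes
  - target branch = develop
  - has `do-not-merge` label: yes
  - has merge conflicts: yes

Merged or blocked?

Atomic conditions:
  lint checks passing: yes → true
  lines changed ≥ 24048: 27029 ≥ 24048 is true
  target branch ∈ {develop, hotfix, release}: develop is in the set → true
  coverage delta ≤ 61.4%: 53.7 ≤ 61.4 is true
  has `do-not-merge` label: yes → true
  coverage delta < 90.9%: 53.7 < 90.9 is true
  CI tests passing: yes → true
  has merge conflicts: yes → true
  targets protected branch: yes → true
  approvals ≤ 5: 1 ≤ 5 is true
  files changed ≤ 167: 815 ≤ 167 is false
  lines changed ≤ 16253: 27029 ≤ 16253 is false
  CODEOWNER approved: no → false
Combine:
[1.1.1.2] true AND true = true
[1.1.1] true AND true = true
[1.1.2.1] NOT true = false
[1.1.2] NOT false = true
[1.1] true OR true = true
[1] NOT true = false
[2.2.1] true OR true = true
[2.2] NOT true = false
[2.3] true OR true = true
[2.4] exactly-one(true, false) = true
[2] true AND false AND true AND true = false
[3] false → false (antecedent false ⇒ implication holds) = true
[root] false OR false OR true = true
Overall: true → merged

Merged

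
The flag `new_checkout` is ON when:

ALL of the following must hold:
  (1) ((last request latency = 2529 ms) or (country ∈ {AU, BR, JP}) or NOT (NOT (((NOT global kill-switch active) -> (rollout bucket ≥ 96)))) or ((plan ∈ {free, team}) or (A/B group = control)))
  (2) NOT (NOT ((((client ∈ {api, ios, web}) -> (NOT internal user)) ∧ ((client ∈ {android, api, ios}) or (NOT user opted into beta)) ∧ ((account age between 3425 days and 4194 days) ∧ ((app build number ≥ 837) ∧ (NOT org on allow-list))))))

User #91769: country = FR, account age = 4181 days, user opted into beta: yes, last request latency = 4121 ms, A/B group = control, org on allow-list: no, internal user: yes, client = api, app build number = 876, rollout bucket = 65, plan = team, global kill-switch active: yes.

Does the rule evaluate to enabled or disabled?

Atomic conditions:
  last request latency = 2529 ms: 4121 == 2529 is false
  country ∈ {AU, BR, JP}: FR is not in the set → false
  NOT global kill-switch active: yes → false
  rollout bucket ≥ 96: 65 ≥ 96 is false
  plan ∈ {free, team}: team is in the set → true
  A/B group = control: control == control is true
  client ∈ {api, ios, web}: api is in the set → true
  NOT internal user: yes → false
  client ∈ {android, api, ios}: api is in the set → true
  NOT user opted into beta: yes → false
  account age between 3425 days and 4194 days: 4181 in [3425, 4194] is true
  app build number ≥ 837: 876 ≥ 837 is true
  NOT org on allow-list: no → true
Combine:
[1.3.1.1] false → false (antecedent false ⇒ implication holds) = true
[1.3.1] NOT true = false
[1.3] NOT false = true
[1.4] true OR true = true
[1] false OR false OR true OR true = true
[2.1.1.1] true → false = false
[2.1.1.2] true OR false = true
[2.1.1.3.2] true AND true = true
[2.1.1.3] true AND true = true
[2.1.1] false AND true AND true = false
[2.1] NOT false = true
[2] NOT true = false
[root] true AND false = false
Overall: false → disabled

Disabled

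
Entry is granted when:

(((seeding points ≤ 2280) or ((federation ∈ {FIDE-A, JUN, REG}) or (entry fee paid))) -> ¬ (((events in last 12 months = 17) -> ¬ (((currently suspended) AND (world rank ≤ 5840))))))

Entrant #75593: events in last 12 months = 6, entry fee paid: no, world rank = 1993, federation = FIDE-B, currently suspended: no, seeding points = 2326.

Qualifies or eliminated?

Atomic conditions:
  seeding points ≤ 2280: 2326 ≤ 2280 is false
  federation ∈ {FIDE-A, JUN, REG}: FIDE-B is not in the set → false
  entry fee paid: no → false
  events in last 12 months = 17: 6 == 17 is false
  currently suspended: no → false
  world rank ≤ 5840: 1993 ≤ 5840 is true
Combine:
[1.2] false OR false = false
[1] false OR false = false
[2.1.2.1] false AND true = false
[2.1.2] NOT false = true
[2.1] false → true (antecedent false ⇒ implication holds) = true
[2] NOT true = false
[root] false → false (antecedent false ⇒ implication holds) = true
Overall: true → qualifies

Qualifies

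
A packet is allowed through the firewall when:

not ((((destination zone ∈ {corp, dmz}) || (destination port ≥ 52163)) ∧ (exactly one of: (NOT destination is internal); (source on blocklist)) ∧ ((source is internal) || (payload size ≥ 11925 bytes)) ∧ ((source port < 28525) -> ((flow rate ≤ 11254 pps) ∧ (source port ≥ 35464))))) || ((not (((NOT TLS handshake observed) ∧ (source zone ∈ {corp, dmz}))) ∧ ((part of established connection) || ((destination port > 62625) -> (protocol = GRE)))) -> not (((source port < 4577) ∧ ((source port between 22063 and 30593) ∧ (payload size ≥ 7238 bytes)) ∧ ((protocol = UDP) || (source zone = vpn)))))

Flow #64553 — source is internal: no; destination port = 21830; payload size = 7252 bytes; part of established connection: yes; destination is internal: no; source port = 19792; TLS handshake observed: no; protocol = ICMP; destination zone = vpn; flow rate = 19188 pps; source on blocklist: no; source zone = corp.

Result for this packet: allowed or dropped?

Atomic conditions:
  destination zone ∈ {corp, dmz}: vpn is not in the set → false
  destination port ≥ 52163: 21830 ≥ 52163 is false
  NOT destination is internal: no → true
  source on blocklist: no → false
  source is internal: no → false
  payload size ≥ 11925 bytes: 7252 ≥ 11925 is false
  source port < 28525: 19792 < 28525 is true
  flow rate ≤ 11254 pps: 19188 ≤ 11254 is false
  source port ≥ 35464: 19792 ≥ 35464 is false
  NOT TLS handshake observed: no → true
  source zone ∈ {corp, dmz}: corp is in the set → true
  part of established connection: yes → true
  destination port > 62625: 21830 > 62625 is false
  protocol = GRE: ICMP == GRE is false
  source port < 4577: 19792 < 4577 is false
  source port between 22063 and 30593: 19792 in [22063, 30593] is false
  payload size ≥ 7238 bytes: 7252 ≥ 7238 is true
  protocol = UDP: ICMP == UDP is false
  source zone = vpn: corp == vpn is false
Combine:
[1.1.1] false OR false = false
[1.1.2] exactly-one(true, false) = true
[1.1.3] false OR false = false
[1.1.4.2] false AND false = false
[1.1.4] true → false = false
[1.1] false AND true AND false AND false = false
[1] NOT false = true
[2.1.1.1] true AND true = true
[2.1.1] NOT true = false
[2.1.2.2] false → false (antecedent false ⇒ implication holds) = true
[2.1.2] true OR true = true
[2.1] false AND true = false
[2.2.1.2] false AND true = false
[2.2.1.3] false OR false = false
[2.2.1] false AND false AND false = false
[2.2] NOT false = true
[2] false → true (antecedent false ⇒ implication holds) = true
[root] true OR true = true
Overall: true → allowed

Allowed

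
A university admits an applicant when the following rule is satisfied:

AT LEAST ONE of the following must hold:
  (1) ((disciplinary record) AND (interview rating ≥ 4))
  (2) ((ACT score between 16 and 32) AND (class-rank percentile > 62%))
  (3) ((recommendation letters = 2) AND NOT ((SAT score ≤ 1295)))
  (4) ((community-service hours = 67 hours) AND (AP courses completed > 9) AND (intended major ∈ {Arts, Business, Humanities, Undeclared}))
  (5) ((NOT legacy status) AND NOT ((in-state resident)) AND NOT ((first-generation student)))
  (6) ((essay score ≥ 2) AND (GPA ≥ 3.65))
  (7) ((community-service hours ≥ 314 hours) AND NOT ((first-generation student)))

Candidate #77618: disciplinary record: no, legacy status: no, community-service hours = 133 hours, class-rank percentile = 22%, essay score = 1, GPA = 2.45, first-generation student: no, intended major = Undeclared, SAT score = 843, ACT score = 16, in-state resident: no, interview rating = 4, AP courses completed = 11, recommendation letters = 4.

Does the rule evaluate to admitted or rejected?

Admitted

Atomic conditions:
  disciplinary record: no → false
  interview rating ≥ 4: 4 ≥ 4 is true
  ACT score between 16 and 32: 16 in [16, 32] is true
  class-rank percentile > 62%: 22 > 62 is false
  recommendation letters = 2: 4 == 2 is false
  SAT score ≤ 1295: 843 ≤ 1295 is true
  community-service hours = 67 hours: 133 == 67 is false
  AP courses completed > 9: 11 > 9 is true
  intended major ∈ {Arts, Business, Humanities, Undeclared}: Undeclared is in the set → true
  NOT legacy status: no → true
  in-state resident: no → false
  first-generation student: no → false
  essay score ≥ 2: 1 ≥ 2 is false
  GPA ≥ 3.65: 2.45 ≥ 3.65 is false
  community-service hours ≥ 314 hours: 133 ≥ 314 is false
Combine:
[1] false AND true = false
[2] true AND false = false
[3.2] NOT true = false
[3] false AND false = false
[4] false AND true AND true = false
[5.2] NOT false = true
[5.3] NOT false = true
[5] true AND true AND true = true
[6] false AND false = false
[7.2] NOT false = true
[7] false AND true = false
[root] false OR false OR false OR false OR true OR false OR false = true
Overall: true → admitted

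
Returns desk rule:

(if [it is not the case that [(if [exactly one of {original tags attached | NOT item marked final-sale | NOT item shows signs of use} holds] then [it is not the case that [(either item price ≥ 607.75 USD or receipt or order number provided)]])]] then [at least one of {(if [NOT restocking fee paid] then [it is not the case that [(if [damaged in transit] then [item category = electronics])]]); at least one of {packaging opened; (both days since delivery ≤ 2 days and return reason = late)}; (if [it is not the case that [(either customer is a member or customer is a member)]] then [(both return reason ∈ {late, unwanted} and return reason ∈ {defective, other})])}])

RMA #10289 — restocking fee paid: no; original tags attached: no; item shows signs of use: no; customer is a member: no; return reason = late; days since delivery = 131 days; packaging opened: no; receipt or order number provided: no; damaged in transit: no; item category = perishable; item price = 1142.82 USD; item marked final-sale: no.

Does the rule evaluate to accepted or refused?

Atomic conditions:
  original tags attached: no → false
  NOT item marked final-sale: no → true
  NOT item shows signs of use: no → true
  item price ≥ 607.75 USD: 1142.82 ≥ 607.75 is true
  receipt or order number provided: no → false
  NOT restocking fee paid: no → true
  damaged in transit: no → false
  item category = electronics: perishable == electronics is false
  packaging opened: no → false
  days since delivery ≤ 2 days: 131 ≤ 2 is false
  return reason = late: late == late is true
  customer is a member: no → false
  return reason ∈ {late, unwanted}: late is in the set → true
  return reason ∈ {defective, other}: late is not in the set → false
Combine:
[1.1.1] exactly-one(false, true, true) = false
[1.1.2.1] true OR false = true
[1.1.2] NOT true = false
[1.1] false → false (antecedent false ⇒ implication holds) = true
[1] NOT true = false
[2.1.2.1] false → false (antecedent false ⇒ implication holds) = true
[2.1.2] NOT true = false
[2.1] true → false = false
[2.2.2] false AND true = false
[2.2] false OR false = false
[2.3.1.1] false OR false = false
[2.3.1] NOT false = true
[2.3.2] true AND false = false
[2.3] true → false = false
[2] false OR false OR false = false
[root] false → false (antecedent false ⇒ implication holds) = true
Overall: true → accepted

Accepted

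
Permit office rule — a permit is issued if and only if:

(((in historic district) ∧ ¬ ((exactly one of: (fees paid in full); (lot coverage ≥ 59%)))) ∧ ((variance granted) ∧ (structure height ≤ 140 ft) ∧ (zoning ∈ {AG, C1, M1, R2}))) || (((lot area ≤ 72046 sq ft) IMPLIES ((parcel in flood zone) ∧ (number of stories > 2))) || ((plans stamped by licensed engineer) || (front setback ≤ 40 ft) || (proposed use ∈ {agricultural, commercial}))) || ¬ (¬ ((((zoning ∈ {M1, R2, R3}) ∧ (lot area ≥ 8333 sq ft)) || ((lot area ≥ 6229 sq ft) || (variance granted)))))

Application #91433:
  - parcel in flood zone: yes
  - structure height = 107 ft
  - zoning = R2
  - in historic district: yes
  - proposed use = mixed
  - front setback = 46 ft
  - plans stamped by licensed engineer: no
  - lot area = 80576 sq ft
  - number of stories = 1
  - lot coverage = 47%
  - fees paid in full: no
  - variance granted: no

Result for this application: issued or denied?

Issued

Atomic conditions:
  in historic district: yes → true
  fees paid in full: no → false
  lot coverage ≥ 59%: 47 ≥ 59 is false
  variance granted: no → false
  structure height ≤ 140 ft: 107 ≤ 140 is true
  zoning ∈ {AG, C1, M1, R2}: R2 is in the set → true
  lot area ≤ 72046 sq ft: 80576 ≤ 72046 is false
  parcel in flood zone: yes → true
  number of stories > 2: 1 > 2 is false
  plans stamped by licensed engineer: no → false
  front setback ≤ 40 ft: 46 ≤ 40 is false
  proposed use ∈ {agricultural, commercial}: mixed is not in the set → false
  zoning ∈ {M1, R2, R3}: R2 is in the set → true
  lot area ≥ 8333 sq ft: 80576 ≥ 8333 is true
  lot area ≥ 6229 sq ft: 80576 ≥ 6229 is true
Combine:
[1.1.2.1] exactly-one(false, false) = false
[1.1.2] NOT false = true
[1.1] true AND true = true
[1.2] false AND true AND true = false
[1] true AND false = false
[2.1.2] true AND false = false
[2.1] false → false (antecedent false ⇒ implication holds) = true
[2.2] false OR false OR false = false
[2] true OR false = true
[3.1.1.1] true AND true = true
[3.1.1.2] true OR false = true
[3.1.1] true OR true = true
[3.1] NOT true = false
[3] NOT false = true
[root] false OR true OR true = true
Overall: true → issued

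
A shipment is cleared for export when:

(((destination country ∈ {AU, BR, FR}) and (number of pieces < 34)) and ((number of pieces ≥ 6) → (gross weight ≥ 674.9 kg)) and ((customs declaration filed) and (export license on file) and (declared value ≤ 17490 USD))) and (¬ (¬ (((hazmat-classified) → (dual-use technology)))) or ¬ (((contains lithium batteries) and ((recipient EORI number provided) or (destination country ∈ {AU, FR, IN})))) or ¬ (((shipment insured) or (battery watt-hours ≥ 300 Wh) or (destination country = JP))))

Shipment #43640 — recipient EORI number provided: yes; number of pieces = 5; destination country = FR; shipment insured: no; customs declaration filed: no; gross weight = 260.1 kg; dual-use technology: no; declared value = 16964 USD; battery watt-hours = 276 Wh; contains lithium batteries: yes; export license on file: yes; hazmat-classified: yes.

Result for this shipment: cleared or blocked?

Atomic conditions:
  destination country ∈ {AU, BR, FR}: FR is in the set → true
  number of pieces < 34: 5 < 34 is true
  number of pieces ≥ 6: 5 ≥ 6 is false
  gross weight ≥ 674.9 kg: 260.1 ≥ 674.9 is false
  customs declaration filed: no → false
  export license on file: yes → true
  declared value ≤ 17490 USD: 16964 ≤ 17490 is true
  hazmat-classified: yes → true
  dual-use technology: no → false
  contains lithium batteries: yes → true
  recipient EORI number provided: yes → true
  destination country ∈ {AU, FR, IN}: FR is in the set → true
  shipment insured: no → false
  battery watt-hours ≥ 300 Wh: 276 ≥ 300 is false
  destination country = JP: FR == JP is false
Combine:
[1.1] true AND true = true
[1.2] false → false (antecedent false ⇒ implication holds) = true
[1.3] false AND true AND true = false
[1] true AND true AND false = false
[2.1.1.1] true → false = false
[2.1.1] NOT false = true
[2.1] NOT true = false
[2.2.1.2] true OR true = true
[2.2.1] true AND true = true
[2.2] NOT true = false
[2.3.1] false OR false OR false = false
[2.3] NOT false = true
[2] false OR false OR true = true
[root] false AND true = false
Overall: false → blocked

Blocked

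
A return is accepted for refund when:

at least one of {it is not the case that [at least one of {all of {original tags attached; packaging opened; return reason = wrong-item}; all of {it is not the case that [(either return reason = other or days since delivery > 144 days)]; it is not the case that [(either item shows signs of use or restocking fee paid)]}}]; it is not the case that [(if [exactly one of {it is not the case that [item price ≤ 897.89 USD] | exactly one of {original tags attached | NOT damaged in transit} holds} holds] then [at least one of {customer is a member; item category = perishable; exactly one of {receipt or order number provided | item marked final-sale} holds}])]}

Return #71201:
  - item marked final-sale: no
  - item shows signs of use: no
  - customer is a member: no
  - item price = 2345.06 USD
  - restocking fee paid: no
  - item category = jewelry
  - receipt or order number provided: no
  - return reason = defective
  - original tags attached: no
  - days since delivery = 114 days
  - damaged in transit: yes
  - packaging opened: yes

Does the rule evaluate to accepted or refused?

Accepted

Atomic conditions:
  original tags attached: no → false
  packaging opened: yes → true
  return reason = wrong-item: defective == wrong-item is false
  return reason = other: defective == other is false
  days since delivery > 144 days: 114 > 144 is false
  item shows signs of use: no → false
  restocking fee paid: no → false
  item price ≤ 897.89 USD: 2345.06 ≤ 897.89 is false
  NOT damaged in transit: yes → false
  customer is a member: no → false
  item category = perishable: jewelry == perishable is false
  receipt or order number provided: no → false
  item marked final-sale: no → false
Combine:
[1.1.1] false AND true AND false = false
[1.1.2.1.1] false OR false = false
[1.1.2.1] NOT false = true
[1.1.2.2.1] false OR false = false
[1.1.2.2] NOT false = true
[1.1.2] true AND true = true
[1.1] false OR true = true
[1] NOT true = false
[2.1.1.1] NOT false = true
[2.1.1.2] exactly-one(false, false) = false
[2.1.1] exactly-one(true, false) = true
[2.1.2.3] exactly-one(false, false) = false
[2.1.2] false OR false OR false = false
[2.1] true → false = false
[2] NOT false = true
[root] false OR true = true
Overall: true → accepted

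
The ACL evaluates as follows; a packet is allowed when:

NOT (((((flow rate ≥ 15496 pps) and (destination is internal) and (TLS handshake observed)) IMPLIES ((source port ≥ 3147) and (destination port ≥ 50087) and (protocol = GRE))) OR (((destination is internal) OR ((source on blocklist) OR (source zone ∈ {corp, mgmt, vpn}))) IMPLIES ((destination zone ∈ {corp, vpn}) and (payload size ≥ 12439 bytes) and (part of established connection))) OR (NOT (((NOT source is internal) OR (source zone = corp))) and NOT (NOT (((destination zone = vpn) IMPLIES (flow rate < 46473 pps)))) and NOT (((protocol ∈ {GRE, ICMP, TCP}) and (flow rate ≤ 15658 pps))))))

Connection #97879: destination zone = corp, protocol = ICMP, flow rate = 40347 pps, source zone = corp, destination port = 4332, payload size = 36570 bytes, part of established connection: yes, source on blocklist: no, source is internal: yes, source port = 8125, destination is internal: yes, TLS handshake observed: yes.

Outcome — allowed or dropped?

Atomic conditions:
  flow rate ≥ 15496 pps: 40347 ≥ 15496 is true
  destination is internal: yes → true
  TLS handshake observed: yes → true
  source port ≥ 3147: 8125 ≥ 3147 is true
  destination port ≥ 50087: 4332 ≥ 50087 is false
  protocol = GRE: ICMP == GRE is false
  source on blocklist: no → false
  source zone ∈ {corp, mgmt, vpn}: corp is in the set → true
  destination zone ∈ {corp, vpn}: corp is in the set → true
  payload size ≥ 12439 bytes: 36570 ≥ 12439 is true
  part of established connection: yes → true
  NOT source is internal: yes → false
  source zone = corp: corp == corp is true
  destination zone = vpn: corp == vpn is false
  flow rate < 46473 pps: 40347 < 46473 is true
  protocol ∈ {GRE, ICMP, TCP}: ICMP is in the set → true
  flow rate ≤ 15658 pps: 40347 ≤ 15658 is false
Combine:
[1.1.1] true AND true AND true = true
[1.1.2] true AND false AND false = false
[1.1] true → false = false
[1.2.1.2] false OR true = true
[1.2.1] true OR true = true
[1.2.2] true AND true AND true = true
[1.2] true → true = true
[1.3.1.1] false OR true = true
[1.3.1] NOT true = false
[1.3.2.1.1] false → true (antecedent false ⇒ implication holds) = true
[1.3.2.1] NOT true = false
[1.3.2] NOT false = true
[1.3.3.1] true AND false = false
[1.3.3] NOT false = true
[1.3] false AND true AND true = false
[1] false OR true OR false = true
[root] NOT true = false
Overall: false → dropped

Dropped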